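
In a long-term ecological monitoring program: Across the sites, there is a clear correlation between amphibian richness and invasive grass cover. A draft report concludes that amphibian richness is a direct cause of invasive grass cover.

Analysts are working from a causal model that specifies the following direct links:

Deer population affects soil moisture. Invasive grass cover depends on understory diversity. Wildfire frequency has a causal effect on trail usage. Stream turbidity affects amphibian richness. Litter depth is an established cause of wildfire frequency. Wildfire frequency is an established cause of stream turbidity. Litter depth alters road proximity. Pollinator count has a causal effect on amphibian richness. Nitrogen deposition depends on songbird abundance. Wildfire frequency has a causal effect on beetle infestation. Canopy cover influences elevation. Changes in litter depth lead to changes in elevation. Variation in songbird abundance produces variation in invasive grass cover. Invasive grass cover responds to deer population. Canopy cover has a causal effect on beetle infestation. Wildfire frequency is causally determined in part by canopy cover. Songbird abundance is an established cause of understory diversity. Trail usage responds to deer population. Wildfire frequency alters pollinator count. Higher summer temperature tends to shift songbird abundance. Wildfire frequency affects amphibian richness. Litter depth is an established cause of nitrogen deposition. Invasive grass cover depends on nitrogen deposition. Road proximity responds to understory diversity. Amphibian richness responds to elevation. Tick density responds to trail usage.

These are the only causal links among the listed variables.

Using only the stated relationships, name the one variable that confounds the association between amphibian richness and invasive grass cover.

litter depth

Litter depth has a causal path to amphibian richness (litter depth → wildfire frequency → amphibian richness) and a separate causal path to invasive grass cover (litter depth → nitrogen deposition → invasive grass cover), so it is a common cause of both.
No stated relationship gives amphibian richness a causal route to invasive grass cover, so the correlation is explained by the shared upstream cause rather than a direct effect.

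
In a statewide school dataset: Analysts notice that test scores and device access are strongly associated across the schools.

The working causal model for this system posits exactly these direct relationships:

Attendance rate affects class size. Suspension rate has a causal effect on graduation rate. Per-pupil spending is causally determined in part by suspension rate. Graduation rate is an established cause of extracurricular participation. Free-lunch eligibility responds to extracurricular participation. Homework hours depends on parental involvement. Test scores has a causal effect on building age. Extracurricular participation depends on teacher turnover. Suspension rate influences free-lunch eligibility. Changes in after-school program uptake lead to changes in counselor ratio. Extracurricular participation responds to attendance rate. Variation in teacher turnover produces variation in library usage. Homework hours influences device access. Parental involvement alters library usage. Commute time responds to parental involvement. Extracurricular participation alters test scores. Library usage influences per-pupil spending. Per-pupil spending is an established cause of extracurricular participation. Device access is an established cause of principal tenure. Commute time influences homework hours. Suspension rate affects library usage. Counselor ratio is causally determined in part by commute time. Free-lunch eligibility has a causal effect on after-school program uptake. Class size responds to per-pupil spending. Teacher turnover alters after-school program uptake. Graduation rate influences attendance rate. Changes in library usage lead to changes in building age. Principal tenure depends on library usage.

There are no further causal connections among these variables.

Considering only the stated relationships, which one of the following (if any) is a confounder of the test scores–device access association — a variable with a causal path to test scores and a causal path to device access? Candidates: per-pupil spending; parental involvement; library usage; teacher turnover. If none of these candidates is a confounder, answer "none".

parental involvement

Parental involvement causes test scores (parental involvement → library usage → per-pupil spending → extracurricular participation → test scores) and also causes device access (parental involvement → homework hours → device access); it is a common cause of both.
Each of the other candidates lacks a causal path to at least one of test scores and device access, so they do not confound the relationship.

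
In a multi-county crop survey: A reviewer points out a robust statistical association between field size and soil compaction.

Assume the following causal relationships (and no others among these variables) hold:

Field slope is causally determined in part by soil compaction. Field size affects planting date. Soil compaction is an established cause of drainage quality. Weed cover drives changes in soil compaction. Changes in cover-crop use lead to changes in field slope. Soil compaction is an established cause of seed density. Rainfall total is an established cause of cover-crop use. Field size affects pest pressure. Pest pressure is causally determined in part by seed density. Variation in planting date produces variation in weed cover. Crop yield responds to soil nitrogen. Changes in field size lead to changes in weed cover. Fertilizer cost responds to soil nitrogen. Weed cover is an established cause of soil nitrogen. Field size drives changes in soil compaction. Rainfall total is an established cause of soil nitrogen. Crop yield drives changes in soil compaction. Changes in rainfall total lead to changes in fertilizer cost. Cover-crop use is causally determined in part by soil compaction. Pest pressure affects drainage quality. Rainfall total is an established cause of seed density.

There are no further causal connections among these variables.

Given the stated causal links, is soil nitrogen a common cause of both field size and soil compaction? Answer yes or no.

Soil nitrogen has no stated causal path to field size. A confounder must cause both variables, so soil nitrogen does not qualify.

no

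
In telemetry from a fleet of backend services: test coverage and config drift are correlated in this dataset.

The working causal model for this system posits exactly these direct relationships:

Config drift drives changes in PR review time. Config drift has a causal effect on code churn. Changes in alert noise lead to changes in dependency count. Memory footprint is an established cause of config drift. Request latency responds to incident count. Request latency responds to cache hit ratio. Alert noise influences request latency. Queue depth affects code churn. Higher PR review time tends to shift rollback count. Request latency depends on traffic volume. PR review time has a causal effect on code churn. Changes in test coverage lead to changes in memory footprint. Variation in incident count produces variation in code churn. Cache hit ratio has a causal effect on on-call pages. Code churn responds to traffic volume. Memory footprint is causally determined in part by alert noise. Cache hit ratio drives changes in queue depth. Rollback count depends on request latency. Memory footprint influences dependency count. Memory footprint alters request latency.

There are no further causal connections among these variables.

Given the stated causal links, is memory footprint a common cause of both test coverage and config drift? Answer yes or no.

Memory footprint has no stated causal path to test coverage. A confounder must cause both variables, so memory footprint does not qualify.

no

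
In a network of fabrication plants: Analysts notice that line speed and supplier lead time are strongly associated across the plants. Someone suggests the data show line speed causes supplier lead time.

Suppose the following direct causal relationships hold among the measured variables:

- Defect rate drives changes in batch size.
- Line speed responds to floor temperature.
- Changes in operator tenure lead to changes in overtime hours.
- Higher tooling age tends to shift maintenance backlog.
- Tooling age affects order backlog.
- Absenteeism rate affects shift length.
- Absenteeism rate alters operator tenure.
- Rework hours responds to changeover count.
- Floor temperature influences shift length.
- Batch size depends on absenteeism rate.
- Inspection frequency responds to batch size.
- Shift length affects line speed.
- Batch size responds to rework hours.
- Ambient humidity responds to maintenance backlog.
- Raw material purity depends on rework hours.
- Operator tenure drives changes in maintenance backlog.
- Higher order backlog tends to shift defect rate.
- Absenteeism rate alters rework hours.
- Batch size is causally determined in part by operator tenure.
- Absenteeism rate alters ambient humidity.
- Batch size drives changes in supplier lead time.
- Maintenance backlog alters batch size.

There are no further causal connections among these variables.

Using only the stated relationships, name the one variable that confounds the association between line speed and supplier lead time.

Absenteeism rate has a causal path to line speed (absenteeism rate → shift length → line speed) and a separate causal path to supplier lead time (absenteeism rate → batch size → supplier lead time), so it is a common cause of both.
No stated relationship gives line speed a causal route to supplier lead time, so the correlation is explained by the shared upstream cause rather than a direct effect.

absenteeism rate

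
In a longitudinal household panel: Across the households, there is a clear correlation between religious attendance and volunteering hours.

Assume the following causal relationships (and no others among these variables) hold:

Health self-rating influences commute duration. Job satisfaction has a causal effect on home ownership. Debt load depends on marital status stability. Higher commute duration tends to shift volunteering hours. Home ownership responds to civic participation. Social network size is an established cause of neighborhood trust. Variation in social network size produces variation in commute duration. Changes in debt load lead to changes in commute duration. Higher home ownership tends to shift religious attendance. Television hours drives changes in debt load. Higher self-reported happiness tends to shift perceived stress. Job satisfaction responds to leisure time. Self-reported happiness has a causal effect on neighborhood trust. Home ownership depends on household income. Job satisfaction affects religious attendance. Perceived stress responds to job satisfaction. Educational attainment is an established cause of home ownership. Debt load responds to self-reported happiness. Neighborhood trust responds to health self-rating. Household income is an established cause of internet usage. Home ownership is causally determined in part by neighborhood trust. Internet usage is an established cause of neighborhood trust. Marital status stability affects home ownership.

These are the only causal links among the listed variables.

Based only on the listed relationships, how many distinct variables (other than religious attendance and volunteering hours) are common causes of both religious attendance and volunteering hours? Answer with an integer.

4

The common causes are: health self-rating (to religious attendance via health self-rating → neighborhood trust → home ownership → religious attendance; to volunteering hours via health self-rating → commute duration → volunteering hours); marital status stability (to religious attendance via marital status stability → home ownership → religious attendance; to volunteering hours via marital status stability → debt load → commute duration → volunteering hours); self-reported happiness (to religious attendance via self-reported happiness → neighborhood trust → home ownership → religious attendance; to volunteering hours via self-reported happiness → debt load → commute duration → volunteering hours); social network size (to religious attendance via social network size → neighborhood trust → home ownership → religious attendance; to volunteering hours via social network size → commute duration → volunteering hours).
Every other variable lacks a causal path to at least one of religious attendance and volunteering hours.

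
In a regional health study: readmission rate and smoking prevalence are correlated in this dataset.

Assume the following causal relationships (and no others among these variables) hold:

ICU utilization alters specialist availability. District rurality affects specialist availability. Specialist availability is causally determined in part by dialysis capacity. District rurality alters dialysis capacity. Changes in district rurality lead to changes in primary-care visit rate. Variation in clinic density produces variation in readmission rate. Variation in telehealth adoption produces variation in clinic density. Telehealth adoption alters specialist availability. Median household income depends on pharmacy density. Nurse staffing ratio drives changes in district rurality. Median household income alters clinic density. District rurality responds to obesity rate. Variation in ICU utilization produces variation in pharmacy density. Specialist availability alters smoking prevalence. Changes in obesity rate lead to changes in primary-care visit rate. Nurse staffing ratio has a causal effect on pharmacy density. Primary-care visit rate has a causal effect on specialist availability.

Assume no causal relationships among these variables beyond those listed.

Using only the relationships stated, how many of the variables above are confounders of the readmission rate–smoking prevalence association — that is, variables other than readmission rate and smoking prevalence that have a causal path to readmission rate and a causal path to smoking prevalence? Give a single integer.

The common causes are: ICU utilization (to readmission rate via ICU utilization → pharmacy density → median household income → clinic density → readmission rate; to smoking prevalence via ICU utilization → specialist availability → smoking prevalence); nurse staffing ratio (to readmission rate via nurse staffing ratio → pharmacy density → median household income → clinic density → readmission rate; to smoking prevalence via nurse staffing ratio → district rurality → specialist availability → smoking prevalence); telehealth adoption (to readmission rate via telehealth adoption → clinic density → readmission rate; to smoking prevalence via telehealth adoption → specialist availability → smoking prevalence).
Every other variable lacks a causal path to at least one of readmission rate and smoking prevalence.

3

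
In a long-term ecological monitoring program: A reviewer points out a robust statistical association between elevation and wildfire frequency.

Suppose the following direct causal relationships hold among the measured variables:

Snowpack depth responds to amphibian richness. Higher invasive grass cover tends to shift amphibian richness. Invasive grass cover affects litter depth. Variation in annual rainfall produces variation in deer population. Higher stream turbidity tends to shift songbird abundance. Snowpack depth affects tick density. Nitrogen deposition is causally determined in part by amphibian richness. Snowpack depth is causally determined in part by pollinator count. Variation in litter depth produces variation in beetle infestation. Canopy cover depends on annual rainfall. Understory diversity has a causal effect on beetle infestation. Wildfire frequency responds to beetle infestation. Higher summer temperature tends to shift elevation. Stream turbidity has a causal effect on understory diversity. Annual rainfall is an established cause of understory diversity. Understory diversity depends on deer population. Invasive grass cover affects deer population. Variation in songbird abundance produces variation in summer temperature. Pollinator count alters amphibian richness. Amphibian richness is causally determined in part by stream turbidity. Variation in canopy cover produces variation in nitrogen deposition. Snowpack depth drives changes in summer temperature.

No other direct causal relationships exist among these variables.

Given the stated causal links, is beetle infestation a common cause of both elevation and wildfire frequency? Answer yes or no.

Beetle infestation has no stated causal path to elevation. A confounder must cause both variables, so beetle infestation does not qualify.

no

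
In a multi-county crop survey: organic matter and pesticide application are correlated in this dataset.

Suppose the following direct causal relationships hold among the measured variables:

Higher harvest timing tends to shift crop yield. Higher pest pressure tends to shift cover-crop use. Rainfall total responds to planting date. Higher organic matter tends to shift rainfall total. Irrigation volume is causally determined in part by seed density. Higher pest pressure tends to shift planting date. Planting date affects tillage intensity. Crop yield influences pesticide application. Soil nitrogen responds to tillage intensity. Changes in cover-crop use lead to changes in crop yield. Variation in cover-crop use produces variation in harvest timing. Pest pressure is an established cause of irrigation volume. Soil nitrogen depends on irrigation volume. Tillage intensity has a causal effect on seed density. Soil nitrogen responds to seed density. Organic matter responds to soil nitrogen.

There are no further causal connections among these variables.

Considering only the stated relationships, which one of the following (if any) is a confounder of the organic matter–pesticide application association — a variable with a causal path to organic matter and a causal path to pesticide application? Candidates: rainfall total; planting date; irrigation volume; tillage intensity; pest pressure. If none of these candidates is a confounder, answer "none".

Pest pressure causes organic matter (pest pressure → irrigation volume → soil nitrogen → organic matter) and also causes pesticide application (pest pressure → cover-crop use → crop yield → pesticide application); it is a common cause of both.
Each of the other candidates lacks a causal path to at least one of organic matter and pesticide application, so they do not confound the relationship.

pest pressure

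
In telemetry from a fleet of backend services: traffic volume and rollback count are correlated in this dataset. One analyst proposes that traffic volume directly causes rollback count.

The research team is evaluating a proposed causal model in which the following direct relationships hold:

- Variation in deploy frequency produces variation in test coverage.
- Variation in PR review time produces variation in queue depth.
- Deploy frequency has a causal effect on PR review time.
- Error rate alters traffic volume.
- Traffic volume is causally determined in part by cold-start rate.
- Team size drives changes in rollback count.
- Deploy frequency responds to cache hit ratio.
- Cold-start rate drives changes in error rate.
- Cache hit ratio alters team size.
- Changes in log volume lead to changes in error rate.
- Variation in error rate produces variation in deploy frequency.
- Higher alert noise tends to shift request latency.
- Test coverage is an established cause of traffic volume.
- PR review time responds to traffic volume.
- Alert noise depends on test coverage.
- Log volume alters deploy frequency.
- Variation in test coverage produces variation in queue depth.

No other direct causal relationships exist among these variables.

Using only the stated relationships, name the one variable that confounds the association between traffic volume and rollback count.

Cache hit ratio has a causal path to traffic volume (cache hit ratio → deploy frequency → test coverage → traffic volume) and a separate causal path to rollback count (cache hit ratio → team size → rollback count), so it is a common cause of both.
No stated relationship gives traffic volume a causal route to rollback count, so the correlation is explained by the shared upstream cause rather than a direct effect.

cache hit ratio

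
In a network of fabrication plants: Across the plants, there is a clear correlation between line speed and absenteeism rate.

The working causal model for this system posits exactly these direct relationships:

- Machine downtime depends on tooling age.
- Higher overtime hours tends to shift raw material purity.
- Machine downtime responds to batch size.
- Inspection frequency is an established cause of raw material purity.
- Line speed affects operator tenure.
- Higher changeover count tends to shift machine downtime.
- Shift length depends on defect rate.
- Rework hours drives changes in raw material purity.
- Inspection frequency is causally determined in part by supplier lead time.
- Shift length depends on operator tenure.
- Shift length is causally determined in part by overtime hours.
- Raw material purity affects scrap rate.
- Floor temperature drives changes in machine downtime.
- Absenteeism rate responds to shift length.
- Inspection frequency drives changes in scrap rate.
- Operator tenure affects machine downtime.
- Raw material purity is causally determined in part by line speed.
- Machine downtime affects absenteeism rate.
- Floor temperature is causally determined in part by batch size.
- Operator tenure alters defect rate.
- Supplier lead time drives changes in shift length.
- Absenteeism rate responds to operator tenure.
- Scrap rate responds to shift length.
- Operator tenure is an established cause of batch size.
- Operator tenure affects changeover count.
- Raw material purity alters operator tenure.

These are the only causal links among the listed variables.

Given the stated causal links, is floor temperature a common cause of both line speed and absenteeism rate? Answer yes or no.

no

Floor temperature has no stated causal path to line speed. A confounder must cause both variables, so floor temperature does not qualify.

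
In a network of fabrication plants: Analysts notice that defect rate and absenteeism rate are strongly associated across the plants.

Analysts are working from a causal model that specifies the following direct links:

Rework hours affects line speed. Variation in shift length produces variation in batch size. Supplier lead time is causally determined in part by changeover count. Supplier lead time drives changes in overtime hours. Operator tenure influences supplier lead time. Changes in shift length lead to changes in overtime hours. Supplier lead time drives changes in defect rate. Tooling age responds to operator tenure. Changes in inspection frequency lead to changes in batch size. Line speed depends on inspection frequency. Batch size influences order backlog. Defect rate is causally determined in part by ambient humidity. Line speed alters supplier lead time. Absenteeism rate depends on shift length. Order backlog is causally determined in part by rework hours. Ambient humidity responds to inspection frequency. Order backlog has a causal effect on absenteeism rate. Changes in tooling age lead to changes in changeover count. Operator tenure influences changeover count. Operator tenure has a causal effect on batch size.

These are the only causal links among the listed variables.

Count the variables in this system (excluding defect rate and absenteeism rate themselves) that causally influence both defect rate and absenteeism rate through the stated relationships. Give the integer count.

The common causes are: inspection frequency (to defect rate via inspection frequency → ambient humidity → defect rate; to absenteeism rate via inspection frequency → batch size → order backlog → absenteeism rate); operator tenure (to defect rate via operator tenure → supplier lead time → defect rate; to absenteeism rate via operator tenure → batch size → order backlog → absenteeism rate); rework hours (to defect rate via rework hours → line speed → supplier lead time → defect rate; to absenteeism rate via rework hours → order backlog → absenteeism rate).
Every other variable lacks a causal path to at least one of defect rate and absenteeism rate.

3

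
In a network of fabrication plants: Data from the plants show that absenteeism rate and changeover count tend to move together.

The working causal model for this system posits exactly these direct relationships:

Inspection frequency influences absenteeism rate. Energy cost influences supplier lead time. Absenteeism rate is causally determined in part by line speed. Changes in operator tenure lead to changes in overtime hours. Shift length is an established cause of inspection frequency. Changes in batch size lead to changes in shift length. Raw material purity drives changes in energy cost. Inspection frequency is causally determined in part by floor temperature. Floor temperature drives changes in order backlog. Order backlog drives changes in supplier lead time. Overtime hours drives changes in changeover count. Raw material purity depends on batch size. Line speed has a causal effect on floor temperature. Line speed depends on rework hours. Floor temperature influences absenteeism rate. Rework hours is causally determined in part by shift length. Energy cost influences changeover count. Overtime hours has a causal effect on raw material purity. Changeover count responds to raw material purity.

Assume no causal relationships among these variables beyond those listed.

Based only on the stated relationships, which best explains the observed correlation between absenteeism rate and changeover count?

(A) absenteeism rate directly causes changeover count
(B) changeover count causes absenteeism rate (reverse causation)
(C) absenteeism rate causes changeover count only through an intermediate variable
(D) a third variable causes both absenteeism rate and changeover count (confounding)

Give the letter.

D

Batch size causes absenteeism rate (batch size → shift length → inspection frequency → absenteeism rate) and changeover count (batch size → raw material purity → changeover count) — a common cause creating the correlation.
There is no stated path from absenteeism rate to changeover count or from changeover count to absenteeism rate, so neither direct nor reverse causation applies.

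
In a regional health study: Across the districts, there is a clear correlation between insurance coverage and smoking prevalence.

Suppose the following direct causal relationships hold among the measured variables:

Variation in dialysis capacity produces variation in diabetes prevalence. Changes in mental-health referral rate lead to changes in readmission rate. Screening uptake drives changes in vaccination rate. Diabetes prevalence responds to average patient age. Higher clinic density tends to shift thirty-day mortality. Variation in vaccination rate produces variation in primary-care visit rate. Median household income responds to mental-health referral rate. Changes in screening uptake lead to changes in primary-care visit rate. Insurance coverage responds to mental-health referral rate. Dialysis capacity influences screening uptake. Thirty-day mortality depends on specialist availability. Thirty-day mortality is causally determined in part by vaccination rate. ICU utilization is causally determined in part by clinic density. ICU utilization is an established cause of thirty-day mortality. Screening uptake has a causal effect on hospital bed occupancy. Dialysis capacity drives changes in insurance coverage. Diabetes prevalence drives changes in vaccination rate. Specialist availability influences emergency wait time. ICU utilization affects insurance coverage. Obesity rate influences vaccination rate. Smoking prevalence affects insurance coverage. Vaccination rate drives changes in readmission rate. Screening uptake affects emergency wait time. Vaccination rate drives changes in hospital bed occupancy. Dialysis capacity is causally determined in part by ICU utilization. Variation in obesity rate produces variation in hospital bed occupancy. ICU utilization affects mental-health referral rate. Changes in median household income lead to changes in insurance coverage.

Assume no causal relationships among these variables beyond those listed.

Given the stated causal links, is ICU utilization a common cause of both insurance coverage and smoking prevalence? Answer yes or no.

no

ICU utilization has no stated causal path to smoking prevalence. A confounder must cause both variables, so ICU utilization does not qualify.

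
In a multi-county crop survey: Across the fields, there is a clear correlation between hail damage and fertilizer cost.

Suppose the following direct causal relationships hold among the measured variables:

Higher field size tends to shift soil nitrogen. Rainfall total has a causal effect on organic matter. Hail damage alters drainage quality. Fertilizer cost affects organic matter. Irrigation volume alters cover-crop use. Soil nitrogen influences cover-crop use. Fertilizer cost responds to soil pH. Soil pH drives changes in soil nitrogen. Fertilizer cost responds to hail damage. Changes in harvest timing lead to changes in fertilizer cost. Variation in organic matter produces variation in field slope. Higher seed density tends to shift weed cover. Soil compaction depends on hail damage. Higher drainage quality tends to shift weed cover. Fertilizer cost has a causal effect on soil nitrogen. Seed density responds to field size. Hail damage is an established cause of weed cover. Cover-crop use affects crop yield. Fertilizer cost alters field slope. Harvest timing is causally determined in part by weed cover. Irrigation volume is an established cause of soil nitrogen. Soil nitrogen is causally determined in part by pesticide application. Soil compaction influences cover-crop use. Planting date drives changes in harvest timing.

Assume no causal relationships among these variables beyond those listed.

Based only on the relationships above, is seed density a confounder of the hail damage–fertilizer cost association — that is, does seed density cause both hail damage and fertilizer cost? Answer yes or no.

no

Seed density has no stated causal path to hail damage. A confounder must cause both variables, so seed density does not qualify.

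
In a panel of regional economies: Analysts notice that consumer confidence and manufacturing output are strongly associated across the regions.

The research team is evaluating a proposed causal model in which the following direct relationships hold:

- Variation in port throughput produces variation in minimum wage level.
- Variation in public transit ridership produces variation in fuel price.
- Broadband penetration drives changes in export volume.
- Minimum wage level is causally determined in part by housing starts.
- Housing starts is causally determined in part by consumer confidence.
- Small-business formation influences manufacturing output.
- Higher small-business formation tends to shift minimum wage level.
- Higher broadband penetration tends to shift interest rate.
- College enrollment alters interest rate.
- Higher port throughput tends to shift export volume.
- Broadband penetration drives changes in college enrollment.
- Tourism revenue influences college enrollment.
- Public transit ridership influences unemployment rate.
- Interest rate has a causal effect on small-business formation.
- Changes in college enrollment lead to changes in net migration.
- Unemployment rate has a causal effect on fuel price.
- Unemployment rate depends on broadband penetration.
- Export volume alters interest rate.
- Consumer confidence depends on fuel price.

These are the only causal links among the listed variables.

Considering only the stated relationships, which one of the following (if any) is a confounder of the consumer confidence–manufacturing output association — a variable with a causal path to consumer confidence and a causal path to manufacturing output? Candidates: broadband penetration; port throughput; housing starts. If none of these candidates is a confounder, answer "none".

broadband penetration

Broadband penetration causes consumer confidence (broadband penetration → unemployment rate → fuel price → consumer confidence) and also causes manufacturing output (broadband penetration → interest rate → small-business formation → manufacturing output); it is a common cause of both.
Each of the other candidates lacks a causal path to at least one of consumer confidence and manufacturing output, so they do not confound the relationship.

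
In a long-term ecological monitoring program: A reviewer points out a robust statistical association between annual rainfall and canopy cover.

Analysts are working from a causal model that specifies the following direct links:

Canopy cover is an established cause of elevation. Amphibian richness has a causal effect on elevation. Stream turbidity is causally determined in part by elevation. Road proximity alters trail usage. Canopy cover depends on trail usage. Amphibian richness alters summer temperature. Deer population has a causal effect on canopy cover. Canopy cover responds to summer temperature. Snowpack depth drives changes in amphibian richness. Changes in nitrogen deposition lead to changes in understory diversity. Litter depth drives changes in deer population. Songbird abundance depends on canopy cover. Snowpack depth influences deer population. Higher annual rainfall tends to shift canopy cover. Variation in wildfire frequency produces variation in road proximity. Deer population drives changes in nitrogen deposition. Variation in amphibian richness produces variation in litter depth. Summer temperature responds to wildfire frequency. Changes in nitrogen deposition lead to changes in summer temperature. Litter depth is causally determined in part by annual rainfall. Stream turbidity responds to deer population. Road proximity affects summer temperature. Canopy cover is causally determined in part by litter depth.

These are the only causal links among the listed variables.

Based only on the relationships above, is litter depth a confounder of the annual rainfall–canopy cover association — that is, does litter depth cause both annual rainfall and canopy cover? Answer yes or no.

no

Litter depth has no stated causal path to annual rainfall. A confounder must cause both variables, so litter depth does not qualify.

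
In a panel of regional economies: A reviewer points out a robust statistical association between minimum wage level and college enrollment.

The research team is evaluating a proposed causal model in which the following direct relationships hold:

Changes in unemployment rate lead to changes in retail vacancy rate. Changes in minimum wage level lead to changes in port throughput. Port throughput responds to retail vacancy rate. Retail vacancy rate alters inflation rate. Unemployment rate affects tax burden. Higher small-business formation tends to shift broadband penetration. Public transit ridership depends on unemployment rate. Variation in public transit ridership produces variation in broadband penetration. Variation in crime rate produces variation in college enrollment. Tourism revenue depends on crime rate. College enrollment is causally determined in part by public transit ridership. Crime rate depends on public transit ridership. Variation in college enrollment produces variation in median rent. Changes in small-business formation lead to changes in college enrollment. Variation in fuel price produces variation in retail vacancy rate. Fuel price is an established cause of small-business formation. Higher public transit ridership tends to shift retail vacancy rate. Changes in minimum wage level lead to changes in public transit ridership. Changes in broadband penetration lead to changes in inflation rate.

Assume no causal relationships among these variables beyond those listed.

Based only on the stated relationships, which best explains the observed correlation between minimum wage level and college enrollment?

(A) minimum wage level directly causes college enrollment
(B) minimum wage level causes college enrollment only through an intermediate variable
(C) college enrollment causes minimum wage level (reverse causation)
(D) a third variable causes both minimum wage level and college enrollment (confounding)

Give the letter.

B

Minimum wage level reaches college enrollment through minimum wage level → public transit ridership → college enrollment — an indirect causal chain with no direct minimum wage level → college enrollment link. No variable causes both minimum wage level and college enrollment, so confounding is ruled out; the effect is mediated.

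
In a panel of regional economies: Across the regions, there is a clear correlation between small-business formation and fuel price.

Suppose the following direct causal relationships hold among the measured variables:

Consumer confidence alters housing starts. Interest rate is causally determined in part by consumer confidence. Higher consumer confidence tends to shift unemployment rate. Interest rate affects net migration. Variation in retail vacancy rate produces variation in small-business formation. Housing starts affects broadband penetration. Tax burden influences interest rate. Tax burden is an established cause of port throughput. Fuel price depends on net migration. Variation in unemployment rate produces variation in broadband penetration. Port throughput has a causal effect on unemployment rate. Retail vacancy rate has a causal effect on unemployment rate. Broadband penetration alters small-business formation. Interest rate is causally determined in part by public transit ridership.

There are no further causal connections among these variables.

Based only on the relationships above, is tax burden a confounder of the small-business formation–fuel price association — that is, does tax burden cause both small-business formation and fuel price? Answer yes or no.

yes

Tax burden has a causal path to small-business formation (tax burden → port throughput → unemployment rate → broadband penetration → small-business formation) and to fuel price (tax burden → interest rate → net migration → fuel price), so it is a common cause of both — a confounder.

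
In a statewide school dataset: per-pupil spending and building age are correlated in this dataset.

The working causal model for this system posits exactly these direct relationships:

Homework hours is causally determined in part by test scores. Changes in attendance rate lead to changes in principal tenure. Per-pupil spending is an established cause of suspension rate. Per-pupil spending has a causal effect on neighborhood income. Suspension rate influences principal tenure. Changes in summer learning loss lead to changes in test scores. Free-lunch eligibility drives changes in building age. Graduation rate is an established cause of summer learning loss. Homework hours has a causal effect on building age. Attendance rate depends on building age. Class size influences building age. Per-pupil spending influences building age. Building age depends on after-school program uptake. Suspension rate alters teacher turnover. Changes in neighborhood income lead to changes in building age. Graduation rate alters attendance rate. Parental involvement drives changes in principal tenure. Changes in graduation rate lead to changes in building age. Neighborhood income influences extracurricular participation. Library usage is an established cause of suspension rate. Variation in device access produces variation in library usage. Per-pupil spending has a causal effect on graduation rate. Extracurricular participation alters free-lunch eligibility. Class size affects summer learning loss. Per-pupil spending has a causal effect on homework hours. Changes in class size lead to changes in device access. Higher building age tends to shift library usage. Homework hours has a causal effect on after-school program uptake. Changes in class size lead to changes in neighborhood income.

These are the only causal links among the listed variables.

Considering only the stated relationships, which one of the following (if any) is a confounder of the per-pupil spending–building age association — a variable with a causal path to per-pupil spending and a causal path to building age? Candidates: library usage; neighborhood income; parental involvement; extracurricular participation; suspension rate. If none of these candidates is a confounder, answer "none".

none

None of the listed candidates has causal paths to both per-pupil spending and building age in the stated relationships, so none is a common cause.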